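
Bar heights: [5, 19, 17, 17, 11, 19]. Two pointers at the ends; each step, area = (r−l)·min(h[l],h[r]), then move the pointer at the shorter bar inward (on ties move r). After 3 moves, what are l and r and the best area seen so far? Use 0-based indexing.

l=0 r=5: min(5,19)*5=25 best=25 *, l++
l=1 r=5: min(19,19)*4=76 best=76 *, r--
l=1 r=4: min(19,11)*3=33 best=76, r--

l=1, r=3, best area=76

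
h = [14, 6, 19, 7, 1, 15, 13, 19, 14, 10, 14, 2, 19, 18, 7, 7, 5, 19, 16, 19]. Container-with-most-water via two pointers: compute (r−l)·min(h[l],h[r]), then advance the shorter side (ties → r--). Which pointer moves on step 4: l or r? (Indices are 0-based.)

r

l=0 r=19: min(14,19)*19=266 best=266 *, l++
l=1 r=19: min(6,19)*18=108 best=266, l++
l=2 r=19: min(19,19)*17=323 best=323 *, r--
l=2 r=18: min(19,16)*16=256 best=323, r--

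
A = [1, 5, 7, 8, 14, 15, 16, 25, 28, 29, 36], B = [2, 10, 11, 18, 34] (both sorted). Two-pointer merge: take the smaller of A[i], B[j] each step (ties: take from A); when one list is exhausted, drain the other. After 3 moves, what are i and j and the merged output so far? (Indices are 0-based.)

i=0 j=0: A[i]=1<=B[j]=2 take 1, i++
i=1 j=0: A[i]=5>B[j]=2 take 2, j++
i=1 j=1: A[i]=5<=B[j]=10 take 5, i++

i=2, j=1, merged so far=[1, 2, 5]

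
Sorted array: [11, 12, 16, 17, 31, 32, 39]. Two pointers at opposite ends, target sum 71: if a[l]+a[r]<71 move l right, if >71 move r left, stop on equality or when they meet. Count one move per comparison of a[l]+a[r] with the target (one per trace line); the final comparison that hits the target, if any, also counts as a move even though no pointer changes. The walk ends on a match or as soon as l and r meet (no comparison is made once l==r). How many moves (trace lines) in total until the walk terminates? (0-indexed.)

6 moves

l=0 r=6: 11+39=50 <71, l++
l=1 r=6: 12+39=51 <71, l++
l=2 r=6: 16+39=55 <71, l++
l=3 r=6: 17+39=56 <71, l++
l=4 r=6: 31+39=70 <71, l++
l=5 r=6: 32+39=71, found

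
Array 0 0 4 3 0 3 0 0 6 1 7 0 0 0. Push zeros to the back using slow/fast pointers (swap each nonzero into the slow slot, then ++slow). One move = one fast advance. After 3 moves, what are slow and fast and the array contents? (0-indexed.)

slow=1, fast=3, a=[4, 0, 0, 3, 0, 3, 0, 0, 6, 1, 7, 0, 0, 0]

(s=0,f=0) a[fast]=0 → fast++
(s=0,f=1) a[fast]=0 → fast++
(s=0,f=2) a[fast]=4≠0 swap→a[0]=4 → slow++,fast++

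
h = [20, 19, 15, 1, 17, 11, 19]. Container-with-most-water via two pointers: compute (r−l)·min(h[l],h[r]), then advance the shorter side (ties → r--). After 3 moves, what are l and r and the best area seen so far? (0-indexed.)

l=0, r=3, best area=114

l=0 r=6: min(20,19)*6=114 best=114 *, r--
l=0 r=5: min(20,11)*5=55 best=114, r--
l=0 r=4: min(20,17)*4=68 best=114, r--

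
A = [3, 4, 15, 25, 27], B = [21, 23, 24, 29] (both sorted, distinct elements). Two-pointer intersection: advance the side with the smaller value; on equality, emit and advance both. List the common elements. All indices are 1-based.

intersection = []

i=1 j=1: 3<21, i++
i=2 j=1: 4<21, i++
i=3 j=1: 15<21, i++
i=4 j=1: 25>21, j++
i=4 j=2: 25>23, j++
i=4 j=3: 25>24, j++
i=4 j=4: 25<29, i++
i=5 j=4: 27<29, i++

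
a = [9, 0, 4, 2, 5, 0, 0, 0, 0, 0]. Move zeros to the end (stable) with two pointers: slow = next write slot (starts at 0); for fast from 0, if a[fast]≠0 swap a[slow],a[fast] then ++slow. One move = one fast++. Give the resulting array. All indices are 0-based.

(s=0,f=0) a[fast]=9≠0 swap→a[0]=9 → slow++,fast++
(s=1,f=1) a[fast]=0 → fast++
(s=1,f=2) a[fast]=4≠0 swap→a[1]=4 → slow++,fast++
(s=2,f=3) a[fast]=2≠0 swap→a[2]=2 → slow++,fast++
(s=3,f=4) a[fast]=5≠0 swap→a[3]=5 → slow++,fast++
(s=4,f=5) a[fast]=0 → fast++
(s=4,f=6) a[fast]=0 → fast++
(s=4,f=7) a[fast]=0 → fast++
(s=4,f=8) a[fast]=0 → fast++
(s=4,f=9) a[fast]=0 → fast++

[9, 4, 2, 5, 0, 0, 0, 0, 0, 0]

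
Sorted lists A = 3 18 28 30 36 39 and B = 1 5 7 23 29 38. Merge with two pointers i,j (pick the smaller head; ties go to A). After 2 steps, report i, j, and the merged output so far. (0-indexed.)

[i=0,j=0] A[i]=3>B[j]=1 take 1 → j++
[i=0,j=1] A[i]=3<=B[j]=5 take 3 → i++

i=1, j=1, merged so far=[1, 3]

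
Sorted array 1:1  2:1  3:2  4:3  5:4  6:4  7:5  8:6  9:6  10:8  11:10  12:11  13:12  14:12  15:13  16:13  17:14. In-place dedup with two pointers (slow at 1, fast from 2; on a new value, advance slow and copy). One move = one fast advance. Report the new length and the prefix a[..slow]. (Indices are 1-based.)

length 12; prefix = [1, 2, 3, 4, 5, 6, 8, 10, 11, 12, 13, 14]

(s=1,f=2) a[fast]=1=a[slow] dup → fast++
(s=1,f=3) a[fast]=2≠a[slow]=1 write a[2]=2 → slow++,fast++
(s=2,f=4) a[fast]=3≠a[slow]=2 write a[3]=3 → slow++,fast++
(s=3,f=5) a[fast]=4≠a[slow]=3 write a[4]=4 → slow++,fast++
(s=4,f=6) a[fast]=4=a[slow] dup → fast++
(s=4,f=7) a[fast]=5≠a[slow]=4 write a[5]=5 → slow++,fast++
(s=5,f=8) a[fast]=6≠a[slow]=5 write a[6]=6 → slow++,fast++
(s=6,f=9) a[fast]=6=a[slow] dup → fast++
(s=6,f=10) a[fast]=8≠a[slow]=6 write a[7]=8 → slow++,fast++
(s=7,f=11) a[fast]=10≠a[slow]=8 write a[8]=10 → slow++,fast++
(s=8,f=12) a[fast]=11≠a[slow]=10 write a[9]=11 → slow++,fast++
(s=9,f=13) a[fast]=12≠a[slow]=11 write a[10]=12 → slow++,fast++
(s=10,f=14) a[fast]=12=a[slow] dup → fast++
(s=10,f=15) a[fast]=13≠a[slow]=12 write a[11]=13 → slow++,fast++
(s=11,f=16) a[fast]=13=a[slow] dup → fast++
(s=11,f=17) a[fast]=14≠a[slow]=13 write a[12]=14 → slow++,fast++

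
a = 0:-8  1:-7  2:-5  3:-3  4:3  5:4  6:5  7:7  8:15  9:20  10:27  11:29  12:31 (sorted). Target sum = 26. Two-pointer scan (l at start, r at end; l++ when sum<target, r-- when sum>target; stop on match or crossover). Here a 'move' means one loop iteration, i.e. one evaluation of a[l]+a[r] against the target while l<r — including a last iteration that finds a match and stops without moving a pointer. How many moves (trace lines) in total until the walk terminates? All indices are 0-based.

3 moves

l=0 r=12: -8+31=23 <26, l++
l=1 r=12: -7+31=24 <26, l++
l=2 r=12: -5+31=26, found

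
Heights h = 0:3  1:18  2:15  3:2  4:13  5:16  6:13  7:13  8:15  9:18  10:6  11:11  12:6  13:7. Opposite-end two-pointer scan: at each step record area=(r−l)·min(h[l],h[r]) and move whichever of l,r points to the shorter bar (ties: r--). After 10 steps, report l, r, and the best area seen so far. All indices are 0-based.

[0,13] min(3,7)*13=39 best=39 * → l++
[1,13] min(18,7)*12=84 best=84 * → r--
[1,12] min(18,6)*11=66 best=84 → r--
[1,11] min(18,11)*10=110 best=110 * → r--
[1,10] min(18,6)*9=54 best=110 → r--
[1,9] min(18,18)*8=144 best=144 * → r--
[1,8] min(18,15)*7=105 best=144 → r--
[1,7] min(18,13)*6=78 best=144 → r--
[1,6] min(18,13)*5=65 best=144 → r--
[1,5] min(18,16)*4=64 best=144 → r--

l=1, r=4, best area=144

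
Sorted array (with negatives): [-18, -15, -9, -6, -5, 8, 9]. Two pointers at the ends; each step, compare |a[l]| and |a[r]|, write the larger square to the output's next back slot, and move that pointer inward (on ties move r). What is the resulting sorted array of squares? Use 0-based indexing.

[25, 36, 64, 81, 81, 225, 324]

l=0 r=6: |-18|>|9| out[6]=324, l++
l=1 r=6: |-15|>|9| out[5]=225, l++
l=2 r=6: |-9|<=|9| out[4]=81, r--
l=2 r=5: |-9|>|8| out[3]=81, l++
l=3 r=5: |-6|<=|8| out[2]=64, r--
l=3 r=4: |-6|>|-5| out[1]=36, l++
l=4 r=4: |-5|<=|-5| out[0]=25, r--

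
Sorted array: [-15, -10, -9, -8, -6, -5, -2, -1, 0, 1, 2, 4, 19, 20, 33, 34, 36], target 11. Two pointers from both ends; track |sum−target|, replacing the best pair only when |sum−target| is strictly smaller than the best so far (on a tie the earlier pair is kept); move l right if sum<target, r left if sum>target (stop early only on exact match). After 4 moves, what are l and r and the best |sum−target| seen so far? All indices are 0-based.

[0,16] -15+36=21 d=10 * → r--
[0,15] -15+34=19 d=8 * → r--
[0,14] -15+33=18 d=7 * → r--
[0,13] -15+20=5 d=6 * → l++

l=1, r=13, best |Δ|=6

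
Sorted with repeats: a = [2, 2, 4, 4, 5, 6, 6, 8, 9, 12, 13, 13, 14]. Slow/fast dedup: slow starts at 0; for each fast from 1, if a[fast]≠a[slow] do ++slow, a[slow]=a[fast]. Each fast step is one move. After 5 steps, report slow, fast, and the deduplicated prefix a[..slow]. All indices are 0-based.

slow=0 fast=1: a[fast]=2=a[slow] dup, fast++
slow=0 fast=2: a[fast]=4≠a[slow]=2 write a[1]=4, slow++,fast++
slow=1 fast=3: a[fast]=4=a[slow] dup, fast++
slow=1 fast=4: a[fast]=5≠a[slow]=4 write a[2]=5, slow++,fast++
slow=2 fast=5: a[fast]=6≠a[slow]=5 write a[3]=6, slow++,fast++

slow=3, fast=6, prefix=[2, 4, 5, 6]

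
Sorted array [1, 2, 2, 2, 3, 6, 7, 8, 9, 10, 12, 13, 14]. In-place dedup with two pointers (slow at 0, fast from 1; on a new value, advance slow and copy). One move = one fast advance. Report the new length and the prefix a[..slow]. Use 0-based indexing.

slow=0 fast=1: a[fast]=2≠a[slow]=1 write a[1]=2, slow++,fast++
slow=1 fast=2: a[fast]=2=a[slow] dup, fast++
slow=1 fast=3: a[fast]=2=a[slow] dup, fast++
slow=1 fast=4: a[fast]=3≠a[slow]=2 write a[2]=3, slow++,fast++
slow=2 fast=5: a[fast]=6≠a[slow]=3 write a[3]=6, slow++,fast++
slow=3 fast=6: a[fast]=7≠a[slow]=6 write a[4]=7, slow++,fast++
slow=4 fast=7: a[fast]=8≠a[slow]=7 write a[5]=8, slow++,fast++
slow=5 fast=8: a[fast]=9≠a[slow]=8 write a[6]=9, slow++,fast++
slow=6 fast=9: a[fast]=10≠a[slow]=9 write a[7]=10, slow++,fast++
slow=7 fast=10: a[fast]=12≠a[slow]=10 write a[8]=12, slow++,fast++
slow=8 fast=11: a[fast]=13≠a[slow]=12 write a[9]=13, slow++,fast++
slow=9 fast=12: a[fast]=14≠a[slow]=13 write a[10]=14, slow++,fast++

length 11; prefix = [1, 2, 3, 6, 7, 8, 9, 10, 12, 13, 14]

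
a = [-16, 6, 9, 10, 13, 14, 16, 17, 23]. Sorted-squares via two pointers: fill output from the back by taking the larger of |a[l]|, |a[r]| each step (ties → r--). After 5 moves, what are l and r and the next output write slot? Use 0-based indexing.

l=0 r=8: |-16|<=|23| out[8]=529, r--
l=0 r=7: |-16|<=|17| out[7]=289, r--
l=0 r=6: |-16|<=|16| out[6]=256, r--
l=0 r=5: |-16|>|14| out[5]=256, l++
l=1 r=5: |6|<=|14| out[4]=196, r--

l=1, r=4, next write slot=3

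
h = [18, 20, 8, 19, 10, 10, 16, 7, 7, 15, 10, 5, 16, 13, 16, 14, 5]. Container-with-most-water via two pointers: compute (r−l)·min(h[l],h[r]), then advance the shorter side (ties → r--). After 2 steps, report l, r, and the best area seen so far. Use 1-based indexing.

l=1, r=15, best area=210

l=1 r=17: min(18,5)*16=80 best=80 *, r--
l=1 r=16: min(18,14)*15=210 best=210 *, r--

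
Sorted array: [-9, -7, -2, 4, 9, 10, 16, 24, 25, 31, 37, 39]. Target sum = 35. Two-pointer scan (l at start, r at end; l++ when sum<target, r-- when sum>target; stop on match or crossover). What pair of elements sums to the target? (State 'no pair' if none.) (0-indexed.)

[0,11] -9+39=30 <35 → l++
[1,11] -7+39=32 <35 → l++
[2,11] -2+39=37 >35 → r--
[2,10] -2+37=35 → found

(-2, 37)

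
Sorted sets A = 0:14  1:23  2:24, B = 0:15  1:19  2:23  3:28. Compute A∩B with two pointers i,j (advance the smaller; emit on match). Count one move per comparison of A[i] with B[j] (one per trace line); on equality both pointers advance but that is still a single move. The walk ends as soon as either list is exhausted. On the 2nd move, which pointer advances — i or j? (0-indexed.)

j

[i=0,j=0] 14<15 → i++
[i=1,j=0] 23>15 → j++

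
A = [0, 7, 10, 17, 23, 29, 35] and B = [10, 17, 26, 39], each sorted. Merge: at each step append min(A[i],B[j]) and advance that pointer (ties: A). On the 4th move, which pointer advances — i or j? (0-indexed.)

i=0 j=0: A[i]=0<=B[j]=10 take 0, i++
i=1 j=0: A[i]=7<=B[j]=10 take 7, i++
i=2 j=0: A[i]=10<=B[j]=10 take 10, i++
i=3 j=0: A[i]=17>B[j]=10 take 10, j++

j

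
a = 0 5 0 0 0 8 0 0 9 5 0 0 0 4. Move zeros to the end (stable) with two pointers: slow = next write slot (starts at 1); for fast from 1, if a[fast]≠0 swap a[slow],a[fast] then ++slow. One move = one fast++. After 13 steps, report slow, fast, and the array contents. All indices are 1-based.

slow=5, fast=14, a=[5, 8, 9, 5, 0, 0, 0, 0, 0, 0, 0, 0, 0, 4]

(s=1,f=1) a[fast]=0 → fast++
(s=1,f=2) a[fast]=5≠0 swap→a[1]=5 → slow++,fast++
(s=2,f=3) a[fast]=0 → fast++
(s=2,f=4) a[fast]=0 → fast++
(s=2,f=5) a[fast]=0 → fast++
(s=2,f=6) a[fast]=8≠0 swap→a[2]=8 → slow++,fast++
(s=3,f=7) a[fast]=0 → fast++
(s=3,f=8) a[fast]=0 → fast++
(s=3,f=9) a[fast]=9≠0 swap→a[3]=9 → slow++,fast++
(s=4,f=10) a[fast]=5≠0 swap→a[4]=5 → slow++,fast++
(s=5,f=11) a[fast]=0 → fast++
(s=5,f=12) a[fast]=0 → fast++
(s=5,f=13) a[fast]=0 → fast++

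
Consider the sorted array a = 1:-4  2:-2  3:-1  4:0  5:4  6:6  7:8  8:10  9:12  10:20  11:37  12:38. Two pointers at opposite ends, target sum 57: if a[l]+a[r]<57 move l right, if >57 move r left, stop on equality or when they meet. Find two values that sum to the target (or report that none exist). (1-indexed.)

l=1 r=12: -4+38=34 <57, l++
l=2 r=12: -2+38=36 <57, l++
l=3 r=12: -1+38=37 <57, l++
l=4 r=12: 0+38=38 <57, l++
l=5 r=12: 4+38=42 <57, l++
l=6 r=12: 6+38=44 <57, l++
l=7 r=12: 8+38=46 <57, l++
l=8 r=12: 10+38=48 <57, l++
l=9 r=12: 12+38=50 <57, l++
l=10 r=12: 20+38=58 >57, r--
l=10 r=11: 20+37=57, found

(20, 37)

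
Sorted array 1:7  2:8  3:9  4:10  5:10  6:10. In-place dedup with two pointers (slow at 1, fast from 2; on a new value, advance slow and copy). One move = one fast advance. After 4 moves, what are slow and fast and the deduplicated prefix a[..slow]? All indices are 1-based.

slow=4, fast=6, prefix=[7, 8, 9, 10]

(s=1,f=2) a[fast]=8≠a[slow]=7 write a[2]=8 → slow++,fast++
(s=2,f=3) a[fast]=9≠a[slow]=8 write a[3]=9 → slow++,fast++
(s=3,f=4) a[fast]=10≠a[slow]=9 write a[4]=10 → slow++,fast++
(s=4,f=5) a[fast]=10=a[slow] dup → fast++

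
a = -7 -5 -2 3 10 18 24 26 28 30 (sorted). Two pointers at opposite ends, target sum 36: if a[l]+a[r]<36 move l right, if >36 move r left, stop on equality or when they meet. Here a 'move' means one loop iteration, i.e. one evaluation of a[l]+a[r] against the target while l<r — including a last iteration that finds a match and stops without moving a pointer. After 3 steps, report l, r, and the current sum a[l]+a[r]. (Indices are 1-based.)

l=4, r=10, sum=33

[1,10] -7+30=23 <36 → l++
[2,10] -5+30=25 <36 → l++
[3,10] -2+30=28 <36 → l++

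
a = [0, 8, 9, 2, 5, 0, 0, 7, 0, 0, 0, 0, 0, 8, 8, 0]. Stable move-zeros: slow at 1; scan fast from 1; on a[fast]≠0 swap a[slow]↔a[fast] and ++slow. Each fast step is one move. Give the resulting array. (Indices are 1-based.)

[8, 9, 2, 5, 7, 8, 8, 0, 0, 0, 0, 0, 0, 0, 0, 0]

(s=1,f=1) a[fast]=0 → fast++
(s=1,f=2) a[fast]=8≠0 swap→a[1]=8 → slow++,fast++
(s=2,f=3) a[fast]=9≠0 swap→a[2]=9 → slow++,fast++
(s=3,f=4) a[fast]=2≠0 swap→a[3]=2 → slow++,fast++
(s=4,f=5) a[fast]=5≠0 swap→a[4]=5 → slow++,fast++
(s=5,f=6) a[fast]=0 → fast++
(s=5,f=7) a[fast]=0 → fast++
(s=5,f=8) a[fast]=7≠0 swap→a[5]=7 → slow++,fast++
(s=6,f=9) a[fast]=0 → fast++
(s=6,f=10) a[fast]=0 → fast++
(s=6,f=11) a[fast]=0 → fast++
(s=6,f=12) a[fast]=0 → fast++
(s=6,f=13) a[fast]=0 → fast++
(s=6,f=14) a[fast]=8≠0 swap→a[6]=8 → slow++,fast++
(s=7,f=15) a[fast]=8≠0 swap→a[7]=8 → slow++,fast++
(s=8,f=16) a[fast]=0 → fast++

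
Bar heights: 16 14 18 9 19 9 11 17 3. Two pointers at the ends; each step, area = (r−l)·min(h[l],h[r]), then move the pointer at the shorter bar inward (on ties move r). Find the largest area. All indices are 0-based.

[0,8] min(16,3)*8=24 best=24 * → r--
[0,7] min(16,17)*7=112 best=112 * → l++
[1,7] min(14,17)*6=84 best=112 → l++
[2,7] min(18,17)*5=85 best=112 → r--
[2,6] min(18,11)*4=44 best=112 → r--
[2,5] min(18,9)*3=27 best=112 → r--
[2,4] min(18,19)*2=36 best=112 → l++
[3,4] min(9,19)*1=9 best=112 → l++

max area = 112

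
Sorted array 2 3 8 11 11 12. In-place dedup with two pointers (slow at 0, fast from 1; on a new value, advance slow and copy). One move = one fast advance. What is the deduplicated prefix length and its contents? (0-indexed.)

length 5; prefix = [2, 3, 8, 11, 12]

slow=0 fast=1: a[fast]=3≠a[slow]=2 write a[1]=3, slow++,fast++
slow=1 fast=2: a[fast]=8≠a[slow]=3 write a[2]=8, slow++,fast++
slow=2 fast=3: a[fast]=11≠a[slow]=8 write a[3]=11, slow++,fast++
slow=3 fast=4: a[fast]=11=a[slow] dup, fast++
slow=3 fast=5: a[fast]=12≠a[slow]=11 write a[4]=12, slow++,fast++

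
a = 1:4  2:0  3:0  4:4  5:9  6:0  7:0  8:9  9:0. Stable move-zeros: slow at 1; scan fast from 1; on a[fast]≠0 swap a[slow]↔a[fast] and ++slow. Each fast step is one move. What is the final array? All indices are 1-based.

slow=1 fast=1: a[fast]=4≠0 swap→a[1]=4, slow++,fast++
slow=2 fast=2: a[fast]=0, fast++
slow=2 fast=3: a[fast]=0, fast++
slow=2 fast=4: a[fast]=4≠0 swap→a[2]=4, slow++,fast++
slow=3 fast=5: a[fast]=9≠0 swap→a[3]=9, slow++,fast++
slow=4 fast=6: a[fast]=0, fast++
slow=4 fast=7: a[fast]=0, fast++
slow=4 fast=8: a[fast]=9≠0 swap→a[4]=9, slow++,fast++
slow=5 fast=9: a[fast]=0, fast++

[4, 4, 9, 9, 0, 0, 0, 0, 0]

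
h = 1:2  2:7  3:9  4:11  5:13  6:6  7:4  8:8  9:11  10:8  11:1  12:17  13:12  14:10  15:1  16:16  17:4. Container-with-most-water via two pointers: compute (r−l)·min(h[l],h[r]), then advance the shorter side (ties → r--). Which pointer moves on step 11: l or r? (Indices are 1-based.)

l=1 r=17: min(2,4)*16=32 best=32 *, l++
l=2 r=17: min(7,4)*15=60 best=60 *, r--
l=2 r=16: min(7,16)*14=98 best=98 *, l++
l=3 r=16: min(9,16)*13=117 best=117 *, l++
l=4 r=16: min(11,16)*12=132 best=132 *, l++
l=5 r=16: min(13,16)*11=143 best=143 *, l++
l=6 r=16: min(6,16)*10=60 best=143, l++
l=7 r=16: min(4,16)*9=36 best=143, l++
l=8 r=16: min(8,16)*8=64 best=143, l++
l=9 r=16: min(11,16)*7=77 best=143, l++
l=10 r=16: min(8,16)*6=48 best=143, l++

l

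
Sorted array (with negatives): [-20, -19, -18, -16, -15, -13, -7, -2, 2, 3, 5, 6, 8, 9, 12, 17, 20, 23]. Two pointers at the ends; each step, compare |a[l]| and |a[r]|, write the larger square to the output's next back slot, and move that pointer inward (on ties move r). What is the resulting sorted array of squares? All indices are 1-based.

[4, 4, 9, 25, 36, 49, 64, 81, 144, 169, 225, 256, 289, 324, 361, 400, 400, 529]

[1,18] |-20|<=|23| out[18]=529 → r--
[1,17] |-20|<=|20| out[17]=400 → r--
[1,16] |-20|>|17| out[16]=400 → l++
[2,16] |-19|>|17| out[15]=361 → l++
[3,16] |-18|>|17| out[14]=324 → l++
[4,16] |-16|<=|17| out[13]=289 → r--
[4,15] |-16|>|12| out[12]=256 → l++
[5,15] |-15|>|12| out[11]=225 → l++
[6,15] |-13|>|12| out[10]=169 → l++
[7,15] |-7|<=|12| out[9]=144 → r--
[7,14] |-7|<=|9| out[8]=81 → r--
[7,13] |-7|<=|8| out[7]=64 → r--
[7,12] |-7|>|6| out[6]=49 → l++
[8,12] |-2|<=|6| out[5]=36 → r--
[8,11] |-2|<=|5| out[4]=25 → r--
[8,10] |-2|<=|3| out[3]=9 → r--
[8,9] |-2|<=|2| out[2]=4 → r--
[8,8] |-2|<=|-2| out[1]=4 → r--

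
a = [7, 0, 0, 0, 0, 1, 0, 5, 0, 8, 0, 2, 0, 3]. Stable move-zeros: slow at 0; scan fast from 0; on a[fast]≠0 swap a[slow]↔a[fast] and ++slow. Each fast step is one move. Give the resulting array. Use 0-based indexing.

slow=0 fast=0: a[fast]=7≠0 swap→a[0]=7, slow++,fast++
slow=1 fast=1: a[fast]=0, fast++
slow=1 fast=2: a[fast]=0, fast++
slow=1 fast=3: a[fast]=0, fast++
slow=1 fast=4: a[fast]=0, fast++
slow=1 fast=5: a[fast]=1≠0 swap→a[1]=1, slow++,fast++
slow=2 fast=6: a[fast]=0, fast++
slow=2 fast=7: a[fast]=5≠0 swap→a[2]=5, slow++,fast++
slow=3 fast=8: a[fast]=0, fast++
slow=3 fast=9: a[fast]=8≠0 swap→a[3]=8, slow++,fast++
slow=4 fast=10: a[fast]=0, fast++
slow=4 fast=11: a[fast]=2≠0 swap→a[4]=2, slow++,fast++
slow=5 fast=12: a[fast]=0, fast++
slow=5 fast=13: a[fast]=3≠0 swap→a[5]=3, slow++,fast++

[7, 1, 5, 8, 2, 3, 0, 0, 0, 0, 0, 0, 0, 0]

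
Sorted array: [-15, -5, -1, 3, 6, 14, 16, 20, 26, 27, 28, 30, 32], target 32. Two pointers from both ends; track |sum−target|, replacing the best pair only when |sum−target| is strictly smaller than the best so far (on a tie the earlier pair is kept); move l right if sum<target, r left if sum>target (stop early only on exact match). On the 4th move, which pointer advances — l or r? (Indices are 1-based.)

r

[1,13] -15+32=17 d=15 * → l++
[2,13] -5+32=27 d=5 * → l++
[3,13] -1+32=31 d=1 * → l++
[4,13] 3+32=35 d=3 → r--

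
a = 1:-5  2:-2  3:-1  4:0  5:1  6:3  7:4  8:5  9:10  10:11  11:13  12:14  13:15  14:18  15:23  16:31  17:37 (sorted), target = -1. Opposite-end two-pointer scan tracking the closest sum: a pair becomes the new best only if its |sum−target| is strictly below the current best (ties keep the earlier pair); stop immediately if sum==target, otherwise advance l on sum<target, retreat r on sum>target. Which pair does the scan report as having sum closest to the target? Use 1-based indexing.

pair (-5, 4) with sum -1 (|Δ|=0)

l=1 r=17: -5+37=32 d=33 *, r--
l=1 r=16: -5+31=26 d=27 *, r--
l=1 r=15: -5+23=18 d=19 *, r--
l=1 r=14: -5+18=13 d=14 *, r--
l=1 r=13: -5+15=10 d=11 *, r--
l=1 r=12: -5+14=9 d=10 *, r--
l=1 r=11: -5+13=8 d=9 *, r--
l=1 r=10: -5+11=6 d=7 *, r--
l=1 r=9: -5+10=5 d=6 *, r--
l=1 r=8: -5+5=0 d=1 *, r--
l=1 r=7: -5+4=-1 d=0 *, stop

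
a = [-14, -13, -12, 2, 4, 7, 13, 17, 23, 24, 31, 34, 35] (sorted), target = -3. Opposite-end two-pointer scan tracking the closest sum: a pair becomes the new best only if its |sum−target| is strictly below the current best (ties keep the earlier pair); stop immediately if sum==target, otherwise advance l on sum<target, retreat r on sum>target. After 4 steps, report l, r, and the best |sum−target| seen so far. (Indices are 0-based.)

l=0 r=12: -14+35=21 d=24 *, r--
l=0 r=11: -14+34=20 d=23 *, r--
l=0 r=10: -14+31=17 d=20 *, r--
l=0 r=9: -14+24=10 d=13 *, r--

l=0, r=8, best |Δ|=13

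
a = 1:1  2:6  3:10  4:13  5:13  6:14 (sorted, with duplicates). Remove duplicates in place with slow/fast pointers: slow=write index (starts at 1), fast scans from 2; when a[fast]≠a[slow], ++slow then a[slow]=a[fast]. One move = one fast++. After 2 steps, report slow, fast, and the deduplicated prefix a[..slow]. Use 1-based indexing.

slow=3, fast=4, prefix=[1, 6, 10]

slow=1 fast=2: a[fast]=6≠a[slow]=1 write a[2]=6, slow++,fast++
slow=2 fast=3: a[fast]=10≠a[slow]=6 write a[3]=10, slow++,fast++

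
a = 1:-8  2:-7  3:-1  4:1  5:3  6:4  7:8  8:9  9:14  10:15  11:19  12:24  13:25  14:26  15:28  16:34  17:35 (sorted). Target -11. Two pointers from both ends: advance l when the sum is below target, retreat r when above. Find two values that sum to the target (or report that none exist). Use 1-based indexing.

no pair

l=1 r=17: -8+35=27 >-11, r--
l=1 r=16: -8+34=26 >-11, r--
l=1 r=15: -8+28=20 >-11, r--
l=1 r=14: -8+26=18 >-11, r--
l=1 r=13: -8+25=17 >-11, r--
l=1 r=12: -8+24=16 >-11, r--
l=1 r=11: -8+19=11 >-11, r--
l=1 r=10: -8+15=7 >-11, r--
l=1 r=9: -8+14=6 >-11, r--
l=1 r=8: -8+9=1 >-11, r--
l=1 r=7: -8+8=0 >-11, r--
l=1 r=6: -8+4=-4 >-11, r--
l=1 r=5: -8+3=-5 >-11, r--
l=1 r=4: -8+1=-7 >-11, r--
l=1 r=3: -8+-1=-9 >-11, r--
l=1 r=2: -8+-7=-15 <-11, l++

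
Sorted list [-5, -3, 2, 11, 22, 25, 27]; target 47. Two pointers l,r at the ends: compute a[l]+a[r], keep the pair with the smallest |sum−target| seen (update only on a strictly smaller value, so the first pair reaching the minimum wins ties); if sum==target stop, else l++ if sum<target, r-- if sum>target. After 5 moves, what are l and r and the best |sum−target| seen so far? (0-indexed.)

[0,6] -5+27=22 d=25 * → l++
[1,6] -3+27=24 d=23 * → l++
[2,6] 2+27=29 d=18 * → l++
[3,6] 11+27=38 d=9 * → l++
[4,6] 22+27=49 d=2 * → r--

l=4, r=5, best |Δ|=2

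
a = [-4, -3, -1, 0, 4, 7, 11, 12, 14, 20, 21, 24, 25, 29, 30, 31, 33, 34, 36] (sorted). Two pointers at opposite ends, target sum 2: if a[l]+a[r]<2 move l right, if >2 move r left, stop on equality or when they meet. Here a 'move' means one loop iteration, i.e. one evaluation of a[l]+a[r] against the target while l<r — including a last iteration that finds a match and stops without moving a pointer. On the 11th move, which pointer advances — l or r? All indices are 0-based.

[0,18] -4+36=32 >2 → r--
[0,17] -4+34=30 >2 → r--
[0,16] -4+33=29 >2 → r--
[0,15] -4+31=27 >2 → r--
[0,14] -4+30=26 >2 → r--
[0,13] -4+29=25 >2 → r--
[0,12] -4+25=21 >2 → r--
[0,11] -4+24=20 >2 → r--
[0,10] -4+21=17 >2 → r--
[0,9] -4+20=16 >2 → r--
[0,8] -4+14=10 >2 → r--

r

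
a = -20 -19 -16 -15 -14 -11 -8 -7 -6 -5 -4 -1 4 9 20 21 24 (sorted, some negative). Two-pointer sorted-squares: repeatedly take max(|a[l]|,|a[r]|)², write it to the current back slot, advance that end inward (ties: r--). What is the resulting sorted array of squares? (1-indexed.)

[1, 16, 16, 25, 36, 49, 64, 81, 121, 196, 225, 256, 361, 400, 400, 441, 576]

l=1 r=17: |-20|<=|24| out[17]=576, r--
l=1 r=16: |-20|<=|21| out[16]=441, r--
l=1 r=15: |-20|<=|20| out[15]=400, r--
l=1 r=14: |-20|>|9| out[14]=400, l++
l=2 r=14: |-19|>|9| out[13]=361, l++
l=3 r=14: |-16|>|9| out[12]=256, l++
l=4 r=14: |-15|>|9| out[11]=225, l++
l=5 r=14: |-14|>|9| out[10]=196, l++
l=6 r=14: |-11|>|9| out[9]=121, l++
l=7 r=14: |-8|<=|9| out[8]=81, r--
l=7 r=13: |-8|>|4| out[7]=64, l++
l=8 r=13: |-7|>|4| out[6]=49, l++
l=9 r=13: |-6|>|4| out[5]=36, l++
l=10 r=13: |-5|>|4| out[4]=25, l++
l=11 r=13: |-4|<=|4| out[3]=16, r--
l=11 r=12: |-4|>|-1| out[2]=16, l++
l=12 r=12: |-1|<=|-1| out[1]=1, r--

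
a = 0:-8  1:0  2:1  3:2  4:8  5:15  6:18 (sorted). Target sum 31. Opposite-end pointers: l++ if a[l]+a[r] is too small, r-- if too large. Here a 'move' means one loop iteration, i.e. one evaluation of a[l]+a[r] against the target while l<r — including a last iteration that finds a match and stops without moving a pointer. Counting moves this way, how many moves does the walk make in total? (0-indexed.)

[0,6] -8+18=10 <31 → l++
[1,6] 0+18=18 <31 → l++
[2,6] 1+18=19 <31 → l++
[3,6] 2+18=20 <31 → l++
[4,6] 8+18=26 <31 → l++
[5,6] 15+18=33 >31 → r--

6 moves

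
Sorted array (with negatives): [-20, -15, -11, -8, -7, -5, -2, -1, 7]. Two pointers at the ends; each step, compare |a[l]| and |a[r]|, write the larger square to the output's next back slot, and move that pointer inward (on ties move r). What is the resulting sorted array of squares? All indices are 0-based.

l=0 r=8: |-20|>|7| out[8]=400, l++
l=1 r=8: |-15|>|7| out[7]=225, l++
l=2 r=8: |-11|>|7| out[6]=121, l++
l=3 r=8: |-8|>|7| out[5]=64, l++
l=4 r=8: |-7|<=|7| out[4]=49, r--
l=4 r=7: |-7|>|-1| out[3]=49, l++
l=5 r=7: |-5|>|-1| out[2]=25, l++
l=6 r=7: |-2|>|-1| out[1]=4, l++
l=7 r=7: |-1|<=|-1| out[0]=1, r--

[1, 4, 25, 49, 49, 64, 121, 225, 400]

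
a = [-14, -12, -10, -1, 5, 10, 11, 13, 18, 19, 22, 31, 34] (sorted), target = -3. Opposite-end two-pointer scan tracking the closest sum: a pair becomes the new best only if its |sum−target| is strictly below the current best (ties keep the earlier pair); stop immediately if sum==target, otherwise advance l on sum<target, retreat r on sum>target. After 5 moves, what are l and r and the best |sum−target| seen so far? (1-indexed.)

l=1, r=8, best |Δ|=7

[1,13] -14+34=20 d=23 * → r--
[1,12] -14+31=17 d=20 * → r--
[1,11] -14+22=8 d=11 * → r--
[1,10] -14+19=5 d=8 * → r--
[1,9] -14+18=4 d=7 * → r--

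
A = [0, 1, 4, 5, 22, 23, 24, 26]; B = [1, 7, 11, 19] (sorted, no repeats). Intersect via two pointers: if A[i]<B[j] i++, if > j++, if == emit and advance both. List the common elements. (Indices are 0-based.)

intersection = [1]

[i=0,j=0] 0<1 → i++
[i=1,j=0] 1==1 emit → i++,j++
[i=2,j=1] 4<7 → i++
[i=3,j=1] 5<7 → i++
[i=4,j=1] 22>7 → j++
[i=4,j=2] 22>11 → j++
[i=4,j=3] 22>19 → j++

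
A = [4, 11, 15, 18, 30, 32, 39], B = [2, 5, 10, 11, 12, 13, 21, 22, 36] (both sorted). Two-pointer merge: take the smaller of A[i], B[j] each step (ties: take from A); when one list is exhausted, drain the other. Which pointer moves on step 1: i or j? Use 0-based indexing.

j

[i=0,j=0] A[i]=4>B[j]=2 take 2 → j++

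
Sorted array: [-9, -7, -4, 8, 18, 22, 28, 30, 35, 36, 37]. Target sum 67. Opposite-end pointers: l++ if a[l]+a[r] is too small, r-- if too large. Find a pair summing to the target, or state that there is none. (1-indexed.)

(30, 37)

[1,11] -9+37=28 <67 → l++
[2,11] -7+37=30 <67 → l++
[3,11] -4+37=33 <67 → l++
[4,11] 8+37=45 <67 → l++
[5,11] 18+37=55 <67 → l++
[6,11] 22+37=59 <67 → l++
[7,11] 28+37=65 <67 → l++
[8,11] 30+37=67 → found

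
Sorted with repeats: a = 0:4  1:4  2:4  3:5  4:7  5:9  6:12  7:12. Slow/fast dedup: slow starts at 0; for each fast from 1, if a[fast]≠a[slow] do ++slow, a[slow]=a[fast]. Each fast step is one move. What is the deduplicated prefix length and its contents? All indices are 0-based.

length 5; prefix = [4, 5, 7, 9, 12]

slow=0 fast=1: a[fast]=4=a[slow] dup, fast++
slow=0 fast=2: a[fast]=4=a[slow] dup, fast++
slow=0 fast=3: a[fast]=5≠a[slow]=4 write a[1]=5, slow++,fast++
slow=1 fast=4: a[fast]=7≠a[slow]=5 write a[2]=7, slow++,fast++
slow=2 fast=5: a[fast]=9≠a[slow]=7 write a[3]=9, slow++,fast++
slow=3 fast=6: a[fast]=12≠a[slow]=9 write a[4]=12, slow++,fast++
slow=4 fast=7: a[fast]=12=a[slow] dup, fast++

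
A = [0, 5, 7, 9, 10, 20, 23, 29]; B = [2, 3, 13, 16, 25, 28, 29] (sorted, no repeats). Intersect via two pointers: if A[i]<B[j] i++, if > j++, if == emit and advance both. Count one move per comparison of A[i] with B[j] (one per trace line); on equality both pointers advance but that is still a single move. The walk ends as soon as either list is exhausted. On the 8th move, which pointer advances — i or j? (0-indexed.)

j

[i=0,j=0] 0<2 → i++
[i=1,j=0] 5>2 → j++
[i=1,j=1] 5>3 → j++
[i=1,j=2] 5<13 → i++
[i=2,j=2] 7<13 → i++
[i=3,j=2] 9<13 → i++
[i=4,j=2] 10<13 → i++
[i=5,j=2] 20>13 → j++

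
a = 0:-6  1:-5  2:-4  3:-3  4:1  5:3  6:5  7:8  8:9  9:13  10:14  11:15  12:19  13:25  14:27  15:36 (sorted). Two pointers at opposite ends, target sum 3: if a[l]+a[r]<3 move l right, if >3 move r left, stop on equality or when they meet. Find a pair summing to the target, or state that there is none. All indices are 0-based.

(-6, 9)

l=0 r=15: -6+36=30 >3, r--
l=0 r=14: -6+27=21 >3, r--
l=0 r=13: -6+25=19 >3, r--
l=0 r=12: -6+19=13 >3, r--
l=0 r=11: -6+15=9 >3, r--
l=0 r=10: -6+14=8 >3, r--
l=0 r=9: -6+13=7 >3, r--
l=0 r=8: -6+9=3, found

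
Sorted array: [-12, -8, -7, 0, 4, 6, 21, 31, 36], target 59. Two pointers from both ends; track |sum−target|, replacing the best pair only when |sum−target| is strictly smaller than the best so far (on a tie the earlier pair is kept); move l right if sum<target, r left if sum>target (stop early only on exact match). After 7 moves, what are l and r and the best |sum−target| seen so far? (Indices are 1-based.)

l=8, r=9, best |Δ|=2

l=1 r=9: -12+36=24 d=35 *, l++
l=2 r=9: -8+36=28 d=31 *, l++
l=3 r=9: -7+36=29 d=30 *, l++
l=4 r=9: 0+36=36 d=23 *, l++
l=5 r=9: 4+36=40 d=19 *, l++
l=6 r=9: 6+36=42 d=17 *, l++
l=7 r=9: 21+36=57 d=2 *, l++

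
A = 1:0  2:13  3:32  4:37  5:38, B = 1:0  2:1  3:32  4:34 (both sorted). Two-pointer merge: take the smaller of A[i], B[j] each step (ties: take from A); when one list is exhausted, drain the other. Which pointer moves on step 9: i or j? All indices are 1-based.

i

[i=1,j=1] A[i]=0<=B[j]=0 take 0 → i++
[i=2,j=1] A[i]=13>B[j]=0 take 0 → j++
[i=2,j=2] A[i]=13>B[j]=1 take 1 → j++
[i=2,j=3] A[i]=13<=B[j]=32 take 13 → i++
[i=3,j=3] A[i]=32<=B[j]=32 take 32 → i++
[i=4,j=3] A[i]=37>B[j]=32 take 32 → j++
[i=4,j=4] A[i]=37>B[j]=34 take 34 → j++
[i=4,j=5] B done, take A[i]=37 → i++
[i=5,j=5] B done, take A[i]=38 → i++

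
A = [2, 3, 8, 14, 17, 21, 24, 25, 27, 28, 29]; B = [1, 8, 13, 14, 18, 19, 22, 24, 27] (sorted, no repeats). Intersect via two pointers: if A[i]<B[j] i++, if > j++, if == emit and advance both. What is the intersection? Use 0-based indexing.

[i=0,j=0] 2>1 → j++
[i=0,j=1] 2<8 → i++
[i=1,j=1] 3<8 → i++
[i=2,j=1] 8==8 emit → i++,j++
[i=3,j=2] 14>13 → j++
[i=3,j=3] 14==14 emit → i++,j++
[i=4,j=4] 17<18 → i++
[i=5,j=4] 21>18 → j++
[i=5,j=5] 21>19 → j++
[i=5,j=6] 21<22 → i++
[i=6,j=6] 24>22 → j++
[i=6,j=7] 24==24 emit → i++,j++
[i=7,j=8] 25<27 → i++
[i=8,j=8] 27==27 emit → i++,j++

intersection = [8, 14, 24, 27]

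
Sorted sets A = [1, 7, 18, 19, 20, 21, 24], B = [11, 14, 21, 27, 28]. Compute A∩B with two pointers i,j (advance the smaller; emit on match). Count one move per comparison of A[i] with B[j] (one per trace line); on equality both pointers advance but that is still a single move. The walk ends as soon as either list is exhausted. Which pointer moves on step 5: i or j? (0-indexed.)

i=0 j=0: 1<11, i++
i=1 j=0: 7<11, i++
i=2 j=0: 18>11, j++
i=2 j=1: 18>14, j++
i=2 j=2: 18<21, i++

i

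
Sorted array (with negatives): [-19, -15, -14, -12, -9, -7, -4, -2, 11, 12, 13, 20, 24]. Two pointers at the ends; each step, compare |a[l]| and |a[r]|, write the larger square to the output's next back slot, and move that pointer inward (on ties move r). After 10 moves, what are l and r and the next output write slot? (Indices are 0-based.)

l=5, r=7, next write slot=2

l=0 r=12: |-19|<=|24| out[12]=576, r--
l=0 r=11: |-19|<=|20| out[11]=400, r--
l=0 r=10: |-19|>|13| out[10]=361, l++
l=1 r=10: |-15|>|13| out[9]=225, l++
l=2 r=10: |-14|>|13| out[8]=196, l++
l=3 r=10: |-12|<=|13| out[7]=169, r--
l=3 r=9: |-12|<=|12| out[6]=144, r--
l=3 r=8: |-12|>|11| out[5]=144, l++
l=4 r=8: |-9|<=|11| out[4]=121, r--
l=4 r=7: |-9|>|-2| out[3]=81, l++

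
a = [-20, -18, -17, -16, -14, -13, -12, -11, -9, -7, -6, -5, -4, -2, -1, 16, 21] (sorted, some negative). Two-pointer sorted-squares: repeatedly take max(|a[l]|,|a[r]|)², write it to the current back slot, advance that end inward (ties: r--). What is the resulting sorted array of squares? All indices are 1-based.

l=1 r=17: |-20|<=|21| out[17]=441, r--
l=1 r=16: |-20|>|16| out[16]=400, l++
l=2 r=16: |-18|>|16| out[15]=324, l++
l=3 r=16: |-17|>|16| out[14]=289, l++
l=4 r=16: |-16|<=|16| out[13]=256, r--
l=4 r=15: |-16|>|-1| out[12]=256, l++
l=5 r=15: |-14|>|-1| out[11]=196, l++
l=6 r=15: |-13|>|-1| out[10]=169, l++
l=7 r=15: |-12|>|-1| out[9]=144, l++
l=8 r=15: |-11|>|-1| out[8]=121, l++
l=9 r=15: |-9|>|-1| out[7]=81, l++
l=10 r=15: |-7|>|-1| out[6]=49, l++
l=11 r=15: |-6|>|-1| out[5]=36, l++
l=12 r=15: |-5|>|-1| out[4]=25, l++
l=13 r=15: |-4|>|-1| out[3]=16, l++
l=14 r=15: |-2|>|-1| out[2]=4, l++
l=15 r=15: |-1|<=|-1| out[1]=1, r--

[1, 4, 16, 25, 36, 49, 81, 121, 144, 169, 196, 256, 256, 289, 324, 400, 441]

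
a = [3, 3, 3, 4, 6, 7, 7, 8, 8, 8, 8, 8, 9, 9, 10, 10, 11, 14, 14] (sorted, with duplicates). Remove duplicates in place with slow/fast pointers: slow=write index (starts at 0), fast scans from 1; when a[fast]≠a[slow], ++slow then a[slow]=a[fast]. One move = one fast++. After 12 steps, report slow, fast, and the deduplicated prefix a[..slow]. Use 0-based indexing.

slow=0 fast=1: a[fast]=3=a[slow] dup, fast++
slow=0 fast=2: a[fast]=3=a[slow] dup, fast++
slow=0 fast=3: a[fast]=4≠a[slow]=3 write a[1]=4, slow++,fast++
slow=1 fast=4: a[fast]=6≠a[slow]=4 write a[2]=6, slow++,fast++
slow=2 fast=5: a[fast]=7≠a[slow]=6 write a[3]=7, slow++,fast++
slow=3 fast=6: a[fast]=7=a[slow] dup, fast++
slow=3 fast=7: a[fast]=8≠a[slow]=7 write a[4]=8, slow++,fast++
slow=4 fast=8: a[fast]=8=a[slow] dup, fast++
slow=4 fast=9: a[fast]=8=a[slow] dup, fast++
slow=4 fast=10: a[fast]=8=a[slow] dup, fast++
slow=4 fast=11: a[fast]=8=a[slow] dup, fast++
slow=4 fast=12: a[fast]=9≠a[slow]=8 write a[5]=9, slow++,fast++

slow=5, fast=13, prefix=[3, 4, 6, 7, 8, 9]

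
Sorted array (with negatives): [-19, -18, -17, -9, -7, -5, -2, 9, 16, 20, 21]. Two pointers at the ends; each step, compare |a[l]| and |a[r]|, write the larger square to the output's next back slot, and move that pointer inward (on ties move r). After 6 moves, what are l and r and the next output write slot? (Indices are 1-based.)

l=4, r=8, next write slot=5

[1,11] |-19|<=|21| out[11]=441 → r--
[1,10] |-19|<=|20| out[10]=400 → r--
[1,9] |-19|>|16| out[9]=361 → l++
[2,9] |-18|>|16| out[8]=324 → l++
[3,9] |-17|>|16| out[7]=289 → l++
[4,9] |-9|<=|16| out[6]=256 → r--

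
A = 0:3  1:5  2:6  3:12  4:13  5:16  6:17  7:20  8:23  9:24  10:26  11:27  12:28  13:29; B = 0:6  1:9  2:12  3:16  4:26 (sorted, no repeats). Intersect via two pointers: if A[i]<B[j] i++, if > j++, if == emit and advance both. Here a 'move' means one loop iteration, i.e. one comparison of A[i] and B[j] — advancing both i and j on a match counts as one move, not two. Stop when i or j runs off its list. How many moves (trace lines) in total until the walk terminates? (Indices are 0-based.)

12 moves

i=0 j=0: 3<6, i++
i=1 j=0: 5<6, i++
i=2 j=0: 6==6 emit, i++,j++
i=3 j=1: 12>9, j++
i=3 j=2: 12==12 emit, i++,j++
i=4 j=3: 13<16, i++
i=5 j=3: 16==16 emit, i++,j++
i=6 j=4: 17<26, i++
i=7 j=4: 20<26, i++
i=8 j=4: 23<26, i++
i=9 j=4: 24<26, i++
i=10 j=4: 26==26 emit, i++,j++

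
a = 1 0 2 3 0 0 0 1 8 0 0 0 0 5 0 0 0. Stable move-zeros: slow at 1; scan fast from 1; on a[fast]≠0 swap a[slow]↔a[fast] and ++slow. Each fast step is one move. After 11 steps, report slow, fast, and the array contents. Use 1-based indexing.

slow=1 fast=1: a[fast]=1≠0 swap→a[1]=1, slow++,fast++
slow=2 fast=2: a[fast]=0, fast++
slow=2 fast=3: a[fast]=2≠0 swap→a[2]=2, slow++,fast++
slow=3 fast=4: a[fast]=3≠0 swap→a[3]=3, slow++,fast++
slow=4 fast=5: a[fast]=0, fast++
slow=4 fast=6: a[fast]=0, fast++
slow=4 fast=7: a[fast]=0, fast++
slow=4 fast=8: a[fast]=1≠0 swap→a[4]=1, slow++,fast++
slow=5 fast=9: a[fast]=8≠0 swap→a[5]=8, slow++,fast++
slow=6 fast=10: a[fast]=0, fast++
slow=6 fast=11: a[fast]=0, fast++

slow=6, fast=12, a=[1, 2, 3, 1, 8, 0, 0, 0, 0, 0, 0, 0, 0, 5, 0, 0, 0]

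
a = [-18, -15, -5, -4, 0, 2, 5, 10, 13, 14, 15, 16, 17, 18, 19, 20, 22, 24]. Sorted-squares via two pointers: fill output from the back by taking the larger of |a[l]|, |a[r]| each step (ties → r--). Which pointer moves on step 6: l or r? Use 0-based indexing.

l=0 r=17: |-18|<=|24| out[17]=576, r--
l=0 r=16: |-18|<=|22| out[16]=484, r--
l=0 r=15: |-18|<=|20| out[15]=400, r--
l=0 r=14: |-18|<=|19| out[14]=361, r--
l=0 r=13: |-18|<=|18| out[13]=324, r--
l=0 r=12: |-18|>|17| out[12]=324, l++

l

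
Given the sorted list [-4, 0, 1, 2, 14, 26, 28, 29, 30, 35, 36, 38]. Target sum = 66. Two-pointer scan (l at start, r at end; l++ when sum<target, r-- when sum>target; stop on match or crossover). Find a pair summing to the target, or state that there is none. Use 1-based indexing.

[1,12] -4+38=34 <66 → l++
[2,12] 0+38=38 <66 → l++
[3,12] 1+38=39 <66 → l++
[4,12] 2+38=40 <66 → l++
[5,12] 14+38=52 <66 → l++
[6,12] 26+38=64 <66 → l++
[7,12] 28+38=66 → found

(28, 38)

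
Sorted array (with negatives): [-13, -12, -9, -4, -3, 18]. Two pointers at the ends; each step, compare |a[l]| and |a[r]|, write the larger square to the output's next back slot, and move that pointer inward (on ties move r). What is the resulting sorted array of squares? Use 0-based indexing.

[9, 16, 81, 144, 169, 324]

l=0 r=5: |-13|<=|18| out[5]=324, r--
l=0 r=4: |-13|>|-3| out[4]=169, l++
l=1 r=4: |-12|>|-3| out[3]=144, l++
l=2 r=4: |-9|>|-3| out[2]=81, l++
l=3 r=4: |-4|>|-3| out[1]=16, l++
l=4 r=4: |-3|<=|-3| out[0]=9, r--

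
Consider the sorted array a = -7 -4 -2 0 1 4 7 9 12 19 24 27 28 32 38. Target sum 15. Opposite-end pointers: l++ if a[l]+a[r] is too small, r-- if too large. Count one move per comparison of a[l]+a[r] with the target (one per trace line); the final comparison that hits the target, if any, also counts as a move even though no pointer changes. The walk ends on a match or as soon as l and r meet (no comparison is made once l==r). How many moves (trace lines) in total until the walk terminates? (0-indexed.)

7 moves

[0,14] -7+38=31 >15 → r--
[0,13] -7+32=25 >15 → r--
[0,12] -7+28=21 >15 → r--
[0,11] -7+27=20 >15 → r--
[0,10] -7+24=17 >15 → r--
[0,9] -7+19=12 <15 → l++
[1,9] -4+19=15 → found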